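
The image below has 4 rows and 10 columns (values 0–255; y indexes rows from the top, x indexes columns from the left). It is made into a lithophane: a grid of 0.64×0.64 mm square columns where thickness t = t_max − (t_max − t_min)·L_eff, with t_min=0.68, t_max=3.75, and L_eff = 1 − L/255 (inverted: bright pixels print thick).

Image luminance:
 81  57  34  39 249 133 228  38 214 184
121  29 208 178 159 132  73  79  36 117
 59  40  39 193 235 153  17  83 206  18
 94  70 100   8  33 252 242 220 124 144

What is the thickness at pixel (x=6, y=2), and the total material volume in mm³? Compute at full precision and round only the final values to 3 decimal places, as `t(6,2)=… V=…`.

span = t_max - t_min = 3.75 - 0.68 = 3.070
L(6,2) = 17, L_eff = 1 - 17/255 = 0.933333 (inverted)
t(6,2) = 3.75 - 3.070·0.933333 = 0.885
Σt over all 4·10 pixels = 714111/8500 ≈ 84.0130588
V = pitch²·Σt = 0.64²·714111/8500 = 34.412

t(6,2)=0.885 V=34.412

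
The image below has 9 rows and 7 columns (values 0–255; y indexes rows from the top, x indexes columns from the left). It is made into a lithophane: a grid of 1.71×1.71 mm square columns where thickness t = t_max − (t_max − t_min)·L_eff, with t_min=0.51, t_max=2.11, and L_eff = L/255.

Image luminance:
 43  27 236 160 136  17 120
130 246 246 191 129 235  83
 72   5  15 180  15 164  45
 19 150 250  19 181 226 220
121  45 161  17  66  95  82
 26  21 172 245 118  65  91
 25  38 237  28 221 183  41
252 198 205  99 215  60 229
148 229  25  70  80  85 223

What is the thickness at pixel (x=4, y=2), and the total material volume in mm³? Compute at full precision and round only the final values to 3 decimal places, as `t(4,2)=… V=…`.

t(4,2)=2.016 V=246.032

span = t_max - t_min = 2.11 - 0.51 = 1.600
L(4,2) = 15, L_eff = 15/255 = 0.058824
t(4,2) = 2.11 - 1.600·0.058824 = 2.016
Σt over all 9·7 pixels = 143037/1700 ≈ 84.1394118
V = pitch²·Σt = 1.71²·143037/1700 = 246.032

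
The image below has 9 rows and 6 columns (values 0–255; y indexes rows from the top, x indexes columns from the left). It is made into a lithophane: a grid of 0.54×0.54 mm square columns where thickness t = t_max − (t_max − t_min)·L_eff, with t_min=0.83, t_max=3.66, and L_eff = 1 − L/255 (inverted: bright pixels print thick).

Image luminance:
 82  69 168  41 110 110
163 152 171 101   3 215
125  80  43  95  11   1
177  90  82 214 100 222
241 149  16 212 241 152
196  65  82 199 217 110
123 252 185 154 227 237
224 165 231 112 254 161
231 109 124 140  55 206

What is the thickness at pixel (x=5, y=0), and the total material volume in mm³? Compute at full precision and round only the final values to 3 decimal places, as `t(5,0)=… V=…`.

span = t_max - t_min = 3.66 - 0.83 = 2.830
L(5,0) = 110, L_eff = 1 - 110/255 = 0.568627 (inverted)
t(5,0) = 3.66 - 2.830·0.568627 = 2.051
Σt over all 9·6 pixels = 221373/1700 ≈ 130.2194118
V = pitch²·Σt = 0.54²·221373/1700 = 37.972

t(5,0)=2.051 V=37.972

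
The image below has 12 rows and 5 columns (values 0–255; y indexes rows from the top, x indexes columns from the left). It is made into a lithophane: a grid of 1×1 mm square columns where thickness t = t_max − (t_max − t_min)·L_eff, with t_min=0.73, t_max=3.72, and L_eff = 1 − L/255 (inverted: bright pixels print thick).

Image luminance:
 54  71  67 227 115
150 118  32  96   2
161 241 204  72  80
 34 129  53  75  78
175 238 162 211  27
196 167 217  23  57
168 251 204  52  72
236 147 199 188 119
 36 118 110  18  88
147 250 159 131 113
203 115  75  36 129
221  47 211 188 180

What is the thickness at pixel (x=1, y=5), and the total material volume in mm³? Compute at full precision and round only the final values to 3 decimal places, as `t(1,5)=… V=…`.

t(1,5)=2.688 V=134.590

span = t_max - t_min = 3.72 - 0.73 = 2.990
L(1,5) = 167, L_eff = 1 - 167/255 = 0.345098 (inverted)
t(1,5) = 3.72 - 2.990·0.345098 = 2.688
Σt over all 12·5 pixels = 1144019/8500 ≈ 134.5904706
V = pitch²·Σt = 1²·1144019/8500 = 134.590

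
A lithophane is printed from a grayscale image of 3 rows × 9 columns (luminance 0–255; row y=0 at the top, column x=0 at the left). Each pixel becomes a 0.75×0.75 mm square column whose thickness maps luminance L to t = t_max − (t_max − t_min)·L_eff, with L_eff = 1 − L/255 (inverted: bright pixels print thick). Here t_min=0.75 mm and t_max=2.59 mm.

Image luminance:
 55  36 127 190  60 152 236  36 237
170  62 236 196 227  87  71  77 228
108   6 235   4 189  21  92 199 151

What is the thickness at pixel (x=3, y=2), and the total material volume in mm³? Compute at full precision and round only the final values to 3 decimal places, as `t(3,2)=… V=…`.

t(3,2)=0.779 V=25.548

span = t_max - t_min = 2.59 - 0.75 = 1.840
L(3,2) = 4, L_eff = 1 - 4/255 = 0.984314 (inverted)
t(3,2) = 2.59 - 1.840·0.984314 = 0.779
Σt over all 3·9 pixels = 1158167/25500 ≈ 45.4183137
V = pitch²·Σt = 0.75²·1158167/25500 = 25.548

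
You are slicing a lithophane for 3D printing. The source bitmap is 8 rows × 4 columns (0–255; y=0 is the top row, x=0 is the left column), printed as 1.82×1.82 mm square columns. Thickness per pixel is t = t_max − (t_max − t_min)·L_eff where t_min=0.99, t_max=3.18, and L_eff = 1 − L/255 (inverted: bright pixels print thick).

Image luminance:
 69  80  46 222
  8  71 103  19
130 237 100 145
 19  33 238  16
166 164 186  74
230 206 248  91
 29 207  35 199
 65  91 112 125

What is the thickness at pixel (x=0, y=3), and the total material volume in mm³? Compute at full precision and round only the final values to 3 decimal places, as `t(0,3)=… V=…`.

t(0,3)=1.153 V=212.014

span = t_max - t_min = 3.18 - 0.99 = 2.190
L(0,3) = 19, L_eff = 1 - 19/255 = 0.925490 (inverted)
t(0,3) = 3.18 - 2.190·0.925490 = 1.153
Σt over all 8·4 pixels = 136013/2125 ≈ 64.0061176
V = pitch²·Σt = 1.82²·136013/2125 = 212.014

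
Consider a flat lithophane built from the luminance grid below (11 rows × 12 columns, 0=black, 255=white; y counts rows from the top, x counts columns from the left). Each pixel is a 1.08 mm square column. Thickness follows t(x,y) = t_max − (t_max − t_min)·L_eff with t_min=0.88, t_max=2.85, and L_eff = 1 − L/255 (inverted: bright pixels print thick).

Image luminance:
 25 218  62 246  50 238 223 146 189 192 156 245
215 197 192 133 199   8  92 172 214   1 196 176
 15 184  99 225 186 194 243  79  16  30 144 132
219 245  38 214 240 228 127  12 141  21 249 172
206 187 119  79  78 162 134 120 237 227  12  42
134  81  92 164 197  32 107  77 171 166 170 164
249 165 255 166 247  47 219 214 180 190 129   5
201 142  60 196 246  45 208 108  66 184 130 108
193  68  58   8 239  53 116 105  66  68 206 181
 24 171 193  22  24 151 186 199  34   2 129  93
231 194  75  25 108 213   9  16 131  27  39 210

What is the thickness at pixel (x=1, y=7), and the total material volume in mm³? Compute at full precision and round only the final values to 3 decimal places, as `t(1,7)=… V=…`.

span = t_max - t_min = 2.85 - 0.88 = 1.970
L(1,7) = 142, L_eff = 1 - 142/255 = 0.443137 (inverted)
t(1,7) = 2.85 - 1.970·0.443137 = 1.977
Σt over all 11·12 pixels = 6512611/25500 ≈ 255.3965098
V = pitch²·Σt = 1.08²·6512611/25500 = 297.894

t(1,7)=1.977 V=297.894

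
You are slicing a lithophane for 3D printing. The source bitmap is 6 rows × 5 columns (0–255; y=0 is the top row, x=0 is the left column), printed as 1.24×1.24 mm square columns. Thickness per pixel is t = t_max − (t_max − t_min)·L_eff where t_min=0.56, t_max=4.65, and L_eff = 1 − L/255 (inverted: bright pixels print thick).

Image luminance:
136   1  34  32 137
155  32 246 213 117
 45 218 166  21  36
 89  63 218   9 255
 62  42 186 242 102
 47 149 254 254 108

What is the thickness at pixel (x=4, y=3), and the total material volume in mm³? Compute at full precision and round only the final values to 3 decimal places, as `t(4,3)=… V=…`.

t(4,3)=4.650 V=116.316

span = t_max - t_min = 4.65 - 0.56 = 4.090
L(4,3) = 255, L_eff = 1 - 255/255 = 0.000000 (inverted)
t(4,3) = 4.65 - 4.090·0.000000 = 4.650
Σt over all 6·5 pixels = 643007/8500 ≈ 75.6478824
V = pitch²·Σt = 1.24²·643007/8500 = 116.316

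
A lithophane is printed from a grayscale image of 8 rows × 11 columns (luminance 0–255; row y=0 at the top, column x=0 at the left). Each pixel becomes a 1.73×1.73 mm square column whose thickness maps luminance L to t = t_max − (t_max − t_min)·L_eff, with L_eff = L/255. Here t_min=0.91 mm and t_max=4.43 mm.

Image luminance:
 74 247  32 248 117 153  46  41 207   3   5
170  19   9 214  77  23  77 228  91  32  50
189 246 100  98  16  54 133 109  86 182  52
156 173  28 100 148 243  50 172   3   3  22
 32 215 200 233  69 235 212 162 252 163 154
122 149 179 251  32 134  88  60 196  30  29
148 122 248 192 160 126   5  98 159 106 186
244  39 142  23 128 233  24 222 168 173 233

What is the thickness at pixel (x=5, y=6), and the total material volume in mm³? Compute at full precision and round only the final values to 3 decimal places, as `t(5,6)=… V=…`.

span = t_max - t_min = 4.43 - 0.91 = 3.520
L(5,6) = 126, L_eff = 126/255 = 0.494118
t(5,6) = 4.43 - 3.520·0.494118 = 2.691
Σt over all 8·11 pixels = 508618/2125 ≈ 239.3496471
V = pitch²·Σt = 1.73²·508618/2125 = 716.350

t(5,6)=2.691 V=716.350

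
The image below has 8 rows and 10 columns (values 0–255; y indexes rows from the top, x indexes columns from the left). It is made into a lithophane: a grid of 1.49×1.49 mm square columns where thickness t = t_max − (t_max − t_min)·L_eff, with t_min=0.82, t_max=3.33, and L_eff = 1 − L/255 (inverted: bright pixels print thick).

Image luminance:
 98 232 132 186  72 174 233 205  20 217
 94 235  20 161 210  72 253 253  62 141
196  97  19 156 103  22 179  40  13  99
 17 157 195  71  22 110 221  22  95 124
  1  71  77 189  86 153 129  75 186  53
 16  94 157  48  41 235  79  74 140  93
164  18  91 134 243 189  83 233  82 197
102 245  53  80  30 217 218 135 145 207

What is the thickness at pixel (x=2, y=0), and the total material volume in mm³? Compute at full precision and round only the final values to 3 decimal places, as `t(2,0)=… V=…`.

t(2,0)=2.119 V=361.784

span = t_max - t_min = 3.33 - 0.82 = 2.510
L(2,0) = 132, L_eff = 1 - 132/255 = 0.482353 (inverted)
t(2,0) = 3.33 - 2.510·0.482353 = 2.119
Σt over all 8·10 pixels = 1385147/8500 ≈ 162.9584706
V = pitch²·Σt = 1.49²·1385147/8500 = 361.784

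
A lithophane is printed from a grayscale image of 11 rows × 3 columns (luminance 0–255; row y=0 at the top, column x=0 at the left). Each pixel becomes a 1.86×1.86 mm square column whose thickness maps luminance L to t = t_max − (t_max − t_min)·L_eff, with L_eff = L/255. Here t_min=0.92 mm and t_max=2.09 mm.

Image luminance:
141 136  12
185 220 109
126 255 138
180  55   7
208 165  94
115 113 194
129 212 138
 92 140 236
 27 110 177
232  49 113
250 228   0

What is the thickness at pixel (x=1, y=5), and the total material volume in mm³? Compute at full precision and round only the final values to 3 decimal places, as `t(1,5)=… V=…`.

span = t_max - t_min = 2.09 - 0.92 = 1.170
L(1,5) = 113, L_eff = 113/255 = 0.443137
t(1,5) = 2.09 - 1.170·0.443137 = 1.572
Σt over all 11·3 pixels = 407391/8500 ≈ 47.9283529
V = pitch²·Σt = 1.86²·407391/8500 = 165.813

t(1,5)=1.572 V=165.813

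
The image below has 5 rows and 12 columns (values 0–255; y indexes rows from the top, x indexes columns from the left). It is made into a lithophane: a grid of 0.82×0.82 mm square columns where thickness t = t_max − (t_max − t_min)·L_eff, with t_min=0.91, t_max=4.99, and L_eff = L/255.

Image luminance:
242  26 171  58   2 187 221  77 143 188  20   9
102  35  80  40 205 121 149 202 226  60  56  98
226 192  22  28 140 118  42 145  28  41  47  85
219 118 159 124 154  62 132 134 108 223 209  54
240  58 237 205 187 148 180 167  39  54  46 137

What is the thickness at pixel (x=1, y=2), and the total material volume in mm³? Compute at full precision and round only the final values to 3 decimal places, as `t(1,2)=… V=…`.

t(1,2)=1.918 V=123.576

span = t_max - t_min = 4.99 - 0.91 = 4.080
L(1,2) = 192, L_eff = 192/255 = 0.752941
t(1,2) = 4.99 - 4.080·0.752941 = 1.918
Σt over all 5·12 pixels = 183.784
V = pitch²·Σt = 0.82²·183.784 = 123.576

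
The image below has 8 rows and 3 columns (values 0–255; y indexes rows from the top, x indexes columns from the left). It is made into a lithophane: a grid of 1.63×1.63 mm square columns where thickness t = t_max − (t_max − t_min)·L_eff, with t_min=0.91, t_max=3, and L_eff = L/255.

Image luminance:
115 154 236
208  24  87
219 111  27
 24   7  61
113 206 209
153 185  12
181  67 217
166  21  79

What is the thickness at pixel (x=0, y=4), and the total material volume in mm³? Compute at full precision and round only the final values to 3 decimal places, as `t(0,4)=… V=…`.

t(0,4)=2.074 V=128.538

span = t_max - t_min = 3 - 0.91 = 2.090
L(0,4) = 113, L_eff = 113/255 = 0.443137
t(0,4) = 3 - 2.090·0.443137 = 2.074
Σt over all 8·3 pixels = 616831/12750 ≈ 48.3789020
V = pitch²·Σt = 1.63²·616831/12750 = 128.538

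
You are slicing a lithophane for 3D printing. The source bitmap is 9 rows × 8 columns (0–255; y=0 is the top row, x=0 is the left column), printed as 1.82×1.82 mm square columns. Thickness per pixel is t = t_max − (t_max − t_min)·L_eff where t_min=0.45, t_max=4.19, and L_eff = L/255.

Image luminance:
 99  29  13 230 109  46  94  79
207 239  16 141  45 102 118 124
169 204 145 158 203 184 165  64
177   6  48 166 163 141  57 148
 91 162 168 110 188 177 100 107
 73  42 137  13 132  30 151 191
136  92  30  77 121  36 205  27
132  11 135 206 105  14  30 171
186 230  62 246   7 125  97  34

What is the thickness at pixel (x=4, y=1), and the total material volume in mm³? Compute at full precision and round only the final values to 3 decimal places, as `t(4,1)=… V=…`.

t(4,1)=3.530 V=597.221

span = t_max - t_min = 4.19 - 0.45 = 3.740
L(4,1) = 45, L_eff = 45/255 = 0.176471
t(4,1) = 4.19 - 3.740·0.176471 = 3.530
Σt over all 9·8 pixels = 67612/375 ≈ 180.2986667
V = pitch²·Σt = 1.82²·67612/375 = 597.221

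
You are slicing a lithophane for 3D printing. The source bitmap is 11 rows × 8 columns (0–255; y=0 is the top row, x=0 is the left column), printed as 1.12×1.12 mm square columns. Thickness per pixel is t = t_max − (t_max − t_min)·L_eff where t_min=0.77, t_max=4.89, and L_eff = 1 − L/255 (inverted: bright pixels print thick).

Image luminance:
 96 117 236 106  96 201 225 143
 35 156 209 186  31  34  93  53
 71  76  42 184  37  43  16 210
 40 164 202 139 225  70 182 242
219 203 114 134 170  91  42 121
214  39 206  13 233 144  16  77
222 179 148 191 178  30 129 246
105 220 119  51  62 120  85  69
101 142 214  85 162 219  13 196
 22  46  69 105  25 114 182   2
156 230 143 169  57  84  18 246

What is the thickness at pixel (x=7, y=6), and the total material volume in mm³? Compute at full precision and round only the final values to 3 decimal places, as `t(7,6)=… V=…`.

span = t_max - t_min = 4.89 - 0.77 = 4.120
L(7,6) = 246, L_eff = 1 - 246/255 = 0.035294 (inverted)
t(7,6) = 4.89 - 4.120·0.035294 = 4.745
Σt over all 11·8 pixels = 103988/425 ≈ 244.6776471
V = pitch²·Σt = 1.12²·103988/425 = 306.924

t(7,6)=4.745 V=306.924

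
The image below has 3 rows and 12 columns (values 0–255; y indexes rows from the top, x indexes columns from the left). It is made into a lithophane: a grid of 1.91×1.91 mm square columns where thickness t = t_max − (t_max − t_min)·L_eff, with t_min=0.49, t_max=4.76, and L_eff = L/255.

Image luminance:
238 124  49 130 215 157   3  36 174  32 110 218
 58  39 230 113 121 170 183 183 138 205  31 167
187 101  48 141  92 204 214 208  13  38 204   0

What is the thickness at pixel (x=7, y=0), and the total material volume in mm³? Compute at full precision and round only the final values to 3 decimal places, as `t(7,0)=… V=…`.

t(7,0)=4.157 V=345.723

span = t_max - t_min = 4.76 - 0.49 = 4.270
L(7,0) = 36, L_eff = 36/255 = 0.141176
t(7,0) = 4.76 - 4.270·0.141176 = 4.157
Σt over all 3·12 pixels = 1208291/12750 ≈ 94.7679216
V = pitch²·Σt = 1.91²·1208291/12750 = 345.723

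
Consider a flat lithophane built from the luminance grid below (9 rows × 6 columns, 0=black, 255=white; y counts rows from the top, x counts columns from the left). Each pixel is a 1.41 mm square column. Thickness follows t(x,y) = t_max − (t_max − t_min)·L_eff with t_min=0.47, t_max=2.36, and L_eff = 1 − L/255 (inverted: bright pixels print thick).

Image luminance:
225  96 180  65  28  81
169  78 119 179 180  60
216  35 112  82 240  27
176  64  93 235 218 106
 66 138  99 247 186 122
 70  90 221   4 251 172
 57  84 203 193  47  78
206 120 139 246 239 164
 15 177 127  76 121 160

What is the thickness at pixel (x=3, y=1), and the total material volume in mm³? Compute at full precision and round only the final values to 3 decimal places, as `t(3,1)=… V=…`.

t(3,1)=1.797 V=156.287

span = t_max - t_min = 2.36 - 0.47 = 1.890
L(3,1) = 179, L_eff = 1 - 179/255 = 0.298039 (inverted)
t(3,1) = 2.36 - 1.890·0.298039 = 1.797
Σt over all 9·6 pixels = 167049/2125 ≈ 78.6112941
V = pitch²·Σt = 1.41²·167049/2125 = 156.287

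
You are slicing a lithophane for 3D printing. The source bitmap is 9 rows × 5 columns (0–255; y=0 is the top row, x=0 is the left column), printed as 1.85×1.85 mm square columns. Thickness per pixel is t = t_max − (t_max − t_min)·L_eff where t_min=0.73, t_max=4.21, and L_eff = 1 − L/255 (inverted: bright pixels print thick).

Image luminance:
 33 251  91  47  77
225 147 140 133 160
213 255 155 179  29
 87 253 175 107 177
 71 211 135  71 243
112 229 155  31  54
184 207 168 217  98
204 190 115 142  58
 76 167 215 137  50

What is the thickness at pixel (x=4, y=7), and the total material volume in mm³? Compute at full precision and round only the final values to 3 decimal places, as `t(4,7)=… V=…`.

span = t_max - t_min = 4.21 - 0.73 = 3.480
L(4,7) = 58, L_eff = 1 - 58/255 = 0.772549 (inverted)
t(4,7) = 4.21 - 3.480·0.772549 = 1.522
Σt over all 9·5 pixels = 1030209/8500 ≈ 121.2010588
V = pitch²·Σt = 1.85²·1030209/8500 = 414.811

t(4,7)=1.522 V=414.811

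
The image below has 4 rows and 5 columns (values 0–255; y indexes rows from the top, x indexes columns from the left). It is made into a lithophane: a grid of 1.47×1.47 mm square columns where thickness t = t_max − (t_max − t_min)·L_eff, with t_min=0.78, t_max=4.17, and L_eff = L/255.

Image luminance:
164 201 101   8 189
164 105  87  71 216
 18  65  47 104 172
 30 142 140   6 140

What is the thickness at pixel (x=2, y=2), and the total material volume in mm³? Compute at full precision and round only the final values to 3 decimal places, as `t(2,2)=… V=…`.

t(2,2)=3.545 V=117.881

span = t_max - t_min = 4.17 - 0.78 = 3.390
L(2,2) = 47, L_eff = 47/255 = 0.184314
t(2,2) = 4.17 - 3.390·0.184314 = 3.545
Σt over all 4·5 pixels = 46369/850 ≈ 54.5517647
V = pitch²·Σt = 1.47²·46369/850 = 117.881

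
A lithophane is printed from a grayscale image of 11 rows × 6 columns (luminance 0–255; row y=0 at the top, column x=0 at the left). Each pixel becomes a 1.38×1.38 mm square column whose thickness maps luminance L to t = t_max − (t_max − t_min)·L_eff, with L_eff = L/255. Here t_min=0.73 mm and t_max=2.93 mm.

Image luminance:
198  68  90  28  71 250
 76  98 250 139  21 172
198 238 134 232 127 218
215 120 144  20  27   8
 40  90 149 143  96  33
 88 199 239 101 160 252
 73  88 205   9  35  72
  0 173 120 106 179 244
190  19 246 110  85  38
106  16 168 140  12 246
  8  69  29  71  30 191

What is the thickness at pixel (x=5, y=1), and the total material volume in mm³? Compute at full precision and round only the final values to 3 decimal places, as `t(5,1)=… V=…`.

span = t_max - t_min = 2.93 - 0.73 = 2.200
L(5,1) = 172, L_eff = 172/255 = 0.674510
t(5,1) = 2.93 - 2.200·0.674510 = 1.446
Σt over all 11·6 pixels = 321299/2550 ≈ 125.9996078
V = pitch²·Σt = 1.38²·321299/2550 = 239.954

t(5,1)=1.446 V=239.954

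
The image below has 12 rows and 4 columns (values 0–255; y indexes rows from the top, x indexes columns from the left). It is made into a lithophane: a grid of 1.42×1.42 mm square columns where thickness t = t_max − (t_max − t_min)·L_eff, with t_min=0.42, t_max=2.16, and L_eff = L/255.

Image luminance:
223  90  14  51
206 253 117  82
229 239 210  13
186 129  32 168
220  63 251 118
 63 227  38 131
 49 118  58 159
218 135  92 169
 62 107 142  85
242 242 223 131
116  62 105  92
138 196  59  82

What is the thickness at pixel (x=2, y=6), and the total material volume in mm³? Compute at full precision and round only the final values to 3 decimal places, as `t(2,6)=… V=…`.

span = t_max - t_min = 2.16 - 0.42 = 1.740
L(2,6) = 58, L_eff = 58/255 = 0.227451
t(2,6) = 2.16 - 1.740·0.227451 = 1.764
Σt over all 12·4 pixels = 10161/170 ≈ 59.7705882
V = pitch²·Σt = 1.42²·10161/170 = 120.521

t(2,6)=1.764 V=120.521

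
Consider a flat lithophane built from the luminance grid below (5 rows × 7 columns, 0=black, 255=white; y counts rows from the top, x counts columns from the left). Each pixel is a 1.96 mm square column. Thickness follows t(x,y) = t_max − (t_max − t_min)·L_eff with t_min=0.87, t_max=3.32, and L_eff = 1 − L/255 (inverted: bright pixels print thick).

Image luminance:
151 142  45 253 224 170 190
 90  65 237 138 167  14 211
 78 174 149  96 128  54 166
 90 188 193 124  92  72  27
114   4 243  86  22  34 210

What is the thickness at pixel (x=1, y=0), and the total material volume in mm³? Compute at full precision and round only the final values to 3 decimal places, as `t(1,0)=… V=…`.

span = t_max - t_min = 3.32 - 0.87 = 2.450
L(1,0) = 142, L_eff = 1 - 142/255 = 0.443137 (inverted)
t(1,0) = 3.32 - 2.450·0.443137 = 2.234
Σt over all 5·7 pixels = 93226/1275 ≈ 73.1184314
V = pitch²·Σt = 1.96²·93226/1275 = 280.892

t(1,0)=2.234 V=280.892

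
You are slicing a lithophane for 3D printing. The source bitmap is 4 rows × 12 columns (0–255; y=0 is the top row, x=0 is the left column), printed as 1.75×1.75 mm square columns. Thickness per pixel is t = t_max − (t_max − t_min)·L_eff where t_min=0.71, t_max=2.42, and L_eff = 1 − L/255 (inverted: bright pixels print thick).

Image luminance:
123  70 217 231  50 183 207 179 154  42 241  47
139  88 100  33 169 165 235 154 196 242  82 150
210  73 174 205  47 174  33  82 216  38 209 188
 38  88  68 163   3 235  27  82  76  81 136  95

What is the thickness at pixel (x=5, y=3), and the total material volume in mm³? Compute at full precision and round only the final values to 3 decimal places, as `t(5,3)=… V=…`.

span = t_max - t_min = 2.42 - 0.71 = 1.710
L(5,3) = 235, L_eff = 1 - 235/255 = 0.078431 (inverted)
t(5,3) = 2.42 - 1.710·0.078431 = 2.286
Σt over all 4·12 pixels = 322623/4250 ≈ 75.9112941
V = pitch²·Σt = 1.75²·322623/4250 = 232.478

t(5,3)=2.286 V=232.478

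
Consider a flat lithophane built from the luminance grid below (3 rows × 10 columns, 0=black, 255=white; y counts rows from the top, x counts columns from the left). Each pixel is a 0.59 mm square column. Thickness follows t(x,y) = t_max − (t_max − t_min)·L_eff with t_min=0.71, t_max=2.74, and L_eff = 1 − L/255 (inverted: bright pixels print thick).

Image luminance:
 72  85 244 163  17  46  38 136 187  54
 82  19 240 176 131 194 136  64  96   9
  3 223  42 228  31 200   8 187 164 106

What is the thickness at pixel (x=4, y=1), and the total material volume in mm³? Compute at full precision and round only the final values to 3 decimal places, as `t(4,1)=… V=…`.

t(4,1)=1.753 V=16.784

span = t_max - t_min = 2.74 - 0.71 = 2.030
L(4,1) = 131, L_eff = 1 - 131/255 = 0.486275 (inverted)
t(4,1) = 2.74 - 2.030·0.486275 = 1.753
Σt over all 3·10 pixels = 409831/8500 ≈ 48.2154118
V = pitch²·Σt = 0.59²·409831/8500 = 16.784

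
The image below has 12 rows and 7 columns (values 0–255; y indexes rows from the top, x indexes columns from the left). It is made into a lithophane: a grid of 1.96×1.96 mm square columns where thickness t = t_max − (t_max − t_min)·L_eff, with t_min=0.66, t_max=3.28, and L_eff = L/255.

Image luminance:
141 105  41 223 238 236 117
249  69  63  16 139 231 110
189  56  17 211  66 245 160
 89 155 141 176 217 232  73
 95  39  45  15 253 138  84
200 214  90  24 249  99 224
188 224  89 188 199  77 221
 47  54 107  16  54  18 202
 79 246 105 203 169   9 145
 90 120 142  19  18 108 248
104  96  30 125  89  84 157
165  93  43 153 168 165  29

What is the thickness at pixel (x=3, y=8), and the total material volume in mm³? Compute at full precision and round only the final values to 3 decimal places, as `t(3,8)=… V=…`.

t(3,8)=1.194 V=637.681

span = t_max - t_min = 3.28 - 0.66 = 2.620
L(3,8) = 203, L_eff = 203/255 = 0.796078
t(3,8) = 3.28 - 2.620·0.796078 = 1.194
Σt over all 12·7 pixels = 211642/1275 ≈ 165.9937255
V = pitch²·Σt = 1.96²·211642/1275 = 637.681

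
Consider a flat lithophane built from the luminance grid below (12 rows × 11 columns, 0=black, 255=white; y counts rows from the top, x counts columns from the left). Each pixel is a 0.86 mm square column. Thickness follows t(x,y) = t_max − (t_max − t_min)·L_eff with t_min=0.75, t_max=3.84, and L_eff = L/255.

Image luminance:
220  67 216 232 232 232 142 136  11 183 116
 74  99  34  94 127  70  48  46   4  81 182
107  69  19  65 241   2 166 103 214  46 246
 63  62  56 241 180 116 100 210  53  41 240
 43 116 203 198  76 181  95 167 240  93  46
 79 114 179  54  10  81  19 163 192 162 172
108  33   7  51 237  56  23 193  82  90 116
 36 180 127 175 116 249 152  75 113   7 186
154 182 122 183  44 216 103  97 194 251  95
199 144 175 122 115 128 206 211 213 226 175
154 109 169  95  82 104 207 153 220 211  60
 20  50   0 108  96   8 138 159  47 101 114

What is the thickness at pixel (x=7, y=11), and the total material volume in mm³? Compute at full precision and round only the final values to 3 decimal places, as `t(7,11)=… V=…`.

t(7,11)=1.913 V=228.437

span = t_max - t_min = 3.84 - 0.75 = 3.090
L(7,11) = 159, L_eff = 159/255 = 0.623529
t(7,11) = 3.84 - 3.090·0.623529 = 1.913
Σt over all 12·11 pixels = 2625357/8500 ≈ 308.8655294
V = pitch²·Σt = 0.86²·2625357/8500 = 228.437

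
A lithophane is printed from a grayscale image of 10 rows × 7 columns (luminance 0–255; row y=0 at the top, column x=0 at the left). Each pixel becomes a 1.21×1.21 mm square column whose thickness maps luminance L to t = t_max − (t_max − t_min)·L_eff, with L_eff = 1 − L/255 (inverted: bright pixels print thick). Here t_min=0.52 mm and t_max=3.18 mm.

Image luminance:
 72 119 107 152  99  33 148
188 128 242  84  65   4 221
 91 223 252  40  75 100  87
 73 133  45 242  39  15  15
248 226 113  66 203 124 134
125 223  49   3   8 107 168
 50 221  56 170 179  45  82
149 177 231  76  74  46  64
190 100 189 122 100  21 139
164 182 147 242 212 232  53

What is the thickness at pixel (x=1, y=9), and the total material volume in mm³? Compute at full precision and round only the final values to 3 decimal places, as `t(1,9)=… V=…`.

t(1,9)=2.419 V=184.668

span = t_max - t_min = 3.18 - 0.52 = 2.660
L(1,9) = 182, L_eff = 1 - 182/255 = 0.286275 (inverted)
t(1,9) = 3.18 - 2.660·0.286275 = 2.419
Σt over all 10·7 pixels = 47299/375 ≈ 126.1306667
V = pitch²·Σt = 1.21²·47299/375 = 184.668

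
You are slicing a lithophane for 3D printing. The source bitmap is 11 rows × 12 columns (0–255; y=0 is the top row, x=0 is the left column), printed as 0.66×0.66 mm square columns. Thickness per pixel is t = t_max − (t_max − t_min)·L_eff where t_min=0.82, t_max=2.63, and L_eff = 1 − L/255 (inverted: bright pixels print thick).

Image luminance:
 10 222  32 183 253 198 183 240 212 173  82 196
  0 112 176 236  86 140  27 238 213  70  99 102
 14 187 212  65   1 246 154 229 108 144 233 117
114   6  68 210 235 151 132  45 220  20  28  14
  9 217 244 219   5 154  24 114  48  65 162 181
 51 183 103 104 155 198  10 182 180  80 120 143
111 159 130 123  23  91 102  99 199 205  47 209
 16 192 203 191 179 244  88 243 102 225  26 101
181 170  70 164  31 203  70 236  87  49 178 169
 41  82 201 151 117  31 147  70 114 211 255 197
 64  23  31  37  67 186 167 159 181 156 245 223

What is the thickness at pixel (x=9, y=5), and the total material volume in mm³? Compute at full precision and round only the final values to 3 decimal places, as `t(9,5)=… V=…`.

t(9,5)=1.388 V=101.131

span = t_max - t_min = 2.63 - 0.82 = 1.810
L(9,5) = 80, L_eff = 1 - 80/255 = 0.686275 (inverted)
t(9,5) = 2.63 - 1.810·0.686275 = 1.388
Σt over all 11·12 pixels = 348247/1500 ≈ 232.1646667
V = pitch²·Σt = 0.66²·348247/1500 = 101.131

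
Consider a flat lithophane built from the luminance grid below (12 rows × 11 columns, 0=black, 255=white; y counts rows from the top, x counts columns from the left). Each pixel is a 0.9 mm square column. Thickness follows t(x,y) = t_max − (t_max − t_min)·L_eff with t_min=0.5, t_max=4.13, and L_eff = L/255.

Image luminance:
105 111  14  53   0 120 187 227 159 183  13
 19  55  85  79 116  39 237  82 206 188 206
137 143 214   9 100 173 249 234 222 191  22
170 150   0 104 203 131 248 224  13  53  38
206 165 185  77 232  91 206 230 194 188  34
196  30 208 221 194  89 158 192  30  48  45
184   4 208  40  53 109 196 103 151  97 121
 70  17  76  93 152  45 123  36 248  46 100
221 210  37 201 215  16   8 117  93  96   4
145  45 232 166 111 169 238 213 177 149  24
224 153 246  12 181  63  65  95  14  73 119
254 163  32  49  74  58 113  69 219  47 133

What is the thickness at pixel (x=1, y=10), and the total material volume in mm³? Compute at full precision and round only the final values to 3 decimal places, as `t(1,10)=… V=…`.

t(1,10)=1.952 V=253.101

span = t_max - t_min = 4.13 - 0.5 = 3.630
L(1,10) = 153, L_eff = 153/255 = 0.600000
t(1,10) = 4.13 - 3.630·0.600000 = 1.952
Σt over all 12·11 pixels = 1327997/4250 ≈ 312.4698824
V = pitch²·Σt = 0.9²·1327997/4250 = 253.101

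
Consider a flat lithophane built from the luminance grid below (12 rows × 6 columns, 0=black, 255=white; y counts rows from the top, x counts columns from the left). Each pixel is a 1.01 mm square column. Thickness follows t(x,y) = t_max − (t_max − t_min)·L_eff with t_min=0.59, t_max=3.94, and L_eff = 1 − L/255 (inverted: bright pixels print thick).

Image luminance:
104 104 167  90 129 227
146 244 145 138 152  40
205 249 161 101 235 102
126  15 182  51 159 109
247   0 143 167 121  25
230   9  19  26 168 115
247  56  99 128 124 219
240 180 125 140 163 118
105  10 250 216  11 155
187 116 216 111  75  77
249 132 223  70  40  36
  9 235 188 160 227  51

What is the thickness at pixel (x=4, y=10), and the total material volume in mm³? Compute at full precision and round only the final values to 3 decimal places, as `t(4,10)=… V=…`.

span = t_max - t_min = 3.94 - 0.59 = 3.350
L(4,10) = 40, L_eff = 1 - 40/255 = 0.843137 (inverted)
t(4,10) = 3.94 - 3.350·0.843137 = 1.115
Σt over all 12·6 pixels = 169.11
V = pitch²·Σt = 1.01²·169.11 = 172.509

t(4,10)=1.115 V=172.509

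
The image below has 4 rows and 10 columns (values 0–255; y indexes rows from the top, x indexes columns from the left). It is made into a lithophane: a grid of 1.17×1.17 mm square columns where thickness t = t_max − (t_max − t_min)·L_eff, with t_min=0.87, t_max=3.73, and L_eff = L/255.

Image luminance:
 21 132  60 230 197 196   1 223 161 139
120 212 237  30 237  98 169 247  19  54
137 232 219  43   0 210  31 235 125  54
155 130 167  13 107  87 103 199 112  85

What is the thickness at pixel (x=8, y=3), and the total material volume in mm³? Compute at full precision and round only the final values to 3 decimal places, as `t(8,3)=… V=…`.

span = t_max - t_min = 3.73 - 0.87 = 2.860
L(8,3) = 112, L_eff = 112/255 = 0.439216
t(8,3) = 3.73 - 2.860·0.439216 = 2.474
Σt over all 4·10 pixels = 1154839/12750 ≈ 90.5756078
V = pitch²·Σt = 1.17²·1154839/12750 = 123.989

t(8,3)=2.474 V=123.989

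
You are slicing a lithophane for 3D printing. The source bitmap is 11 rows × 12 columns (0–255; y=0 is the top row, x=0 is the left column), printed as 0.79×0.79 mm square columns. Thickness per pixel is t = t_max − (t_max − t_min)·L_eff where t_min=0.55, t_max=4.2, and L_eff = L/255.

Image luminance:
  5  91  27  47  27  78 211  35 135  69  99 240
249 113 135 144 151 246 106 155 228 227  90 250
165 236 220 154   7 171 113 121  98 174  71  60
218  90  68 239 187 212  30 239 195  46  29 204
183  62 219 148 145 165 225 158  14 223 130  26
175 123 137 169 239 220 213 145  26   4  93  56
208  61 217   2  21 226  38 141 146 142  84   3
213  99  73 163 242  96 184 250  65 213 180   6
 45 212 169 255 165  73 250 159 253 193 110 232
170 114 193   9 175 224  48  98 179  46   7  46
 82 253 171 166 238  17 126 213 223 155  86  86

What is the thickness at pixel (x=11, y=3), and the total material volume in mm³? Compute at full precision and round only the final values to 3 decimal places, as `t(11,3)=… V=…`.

t(11,3)=1.280 V=184.158

span = t_max - t_min = 4.2 - 0.55 = 3.650
L(11,3) = 204, L_eff = 204/255 = 0.800000
t(11,3) = 4.2 - 3.650·0.800000 = 1.280
Σt over all 11·12 pixels = 501633/1700 ≈ 295.0782353
V = pitch²·Σt = 0.79²·501633/1700 = 184.158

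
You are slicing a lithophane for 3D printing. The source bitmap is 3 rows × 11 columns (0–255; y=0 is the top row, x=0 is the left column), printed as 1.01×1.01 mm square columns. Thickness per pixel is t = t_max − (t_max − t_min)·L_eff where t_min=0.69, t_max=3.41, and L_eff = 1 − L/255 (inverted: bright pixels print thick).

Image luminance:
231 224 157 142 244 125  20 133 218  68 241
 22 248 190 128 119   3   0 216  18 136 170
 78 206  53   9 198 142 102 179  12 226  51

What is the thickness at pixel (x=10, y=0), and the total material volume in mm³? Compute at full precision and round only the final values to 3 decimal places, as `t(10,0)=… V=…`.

t(10,0)=3.261 V=70.114

span = t_max - t_min = 3.41 - 0.69 = 2.720
L(10,0) = 241, L_eff = 1 - 241/255 = 0.054902 (inverted)
t(10,0) = 3.41 - 2.720·0.054902 = 3.261
Σt over all 3·11 pixels = 103099/1500 ≈ 68.7326667
V = pitch²·Σt = 1.01²·103099/1500 = 70.114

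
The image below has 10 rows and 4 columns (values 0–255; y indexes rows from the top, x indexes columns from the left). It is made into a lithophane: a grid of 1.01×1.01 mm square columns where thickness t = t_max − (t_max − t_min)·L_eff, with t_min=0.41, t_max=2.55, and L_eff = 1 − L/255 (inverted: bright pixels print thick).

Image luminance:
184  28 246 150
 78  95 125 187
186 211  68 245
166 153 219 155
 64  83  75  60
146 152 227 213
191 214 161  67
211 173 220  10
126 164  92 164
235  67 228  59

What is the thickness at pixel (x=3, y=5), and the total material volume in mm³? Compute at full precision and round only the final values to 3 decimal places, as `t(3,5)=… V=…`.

t(3,5)=2.198 V=67.221

span = t_max - t_min = 2.55 - 0.41 = 2.140
L(3,5) = 213, L_eff = 1 - 213/255 = 0.164706 (inverted)
t(3,5) = 2.55 - 2.140·0.164706 = 2.198
Σt over all 10·4 pixels = 140031/2125 ≈ 65.8969412
V = pitch²·Σt = 1.01²·140031/2125 = 67.221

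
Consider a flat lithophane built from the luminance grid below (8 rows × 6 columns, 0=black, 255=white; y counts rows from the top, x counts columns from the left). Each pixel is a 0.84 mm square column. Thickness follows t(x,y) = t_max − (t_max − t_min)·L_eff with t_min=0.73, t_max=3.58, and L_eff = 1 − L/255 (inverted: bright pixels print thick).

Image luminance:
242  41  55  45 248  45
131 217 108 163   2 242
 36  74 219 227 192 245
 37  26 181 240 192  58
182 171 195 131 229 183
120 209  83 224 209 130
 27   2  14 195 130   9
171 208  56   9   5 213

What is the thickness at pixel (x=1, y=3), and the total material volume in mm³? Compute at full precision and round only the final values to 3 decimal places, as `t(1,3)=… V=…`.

span = t_max - t_min = 3.58 - 0.73 = 2.850
L(1,3) = 26, L_eff = 1 - 26/255 = 0.898039 (inverted)
t(1,3) = 3.58 - 2.850·0.898039 = 1.021
Σt over all 8·6 pixels = 180617/1700 ≈ 106.2452941
V = pitch²·Σt = 0.84²·180617/1700 = 74.967

t(1,3)=1.021 V=74.967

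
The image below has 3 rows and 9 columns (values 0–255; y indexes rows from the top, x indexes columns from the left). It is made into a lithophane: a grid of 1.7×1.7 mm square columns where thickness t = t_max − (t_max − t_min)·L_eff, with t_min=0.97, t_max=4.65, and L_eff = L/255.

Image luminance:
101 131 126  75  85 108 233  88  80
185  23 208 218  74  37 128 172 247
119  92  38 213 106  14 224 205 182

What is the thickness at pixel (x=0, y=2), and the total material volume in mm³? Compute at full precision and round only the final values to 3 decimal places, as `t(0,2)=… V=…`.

span = t_max - t_min = 4.65 - 0.97 = 3.680
L(0,2) = 119, L_eff = 119/255 = 0.466667
t(0,2) = 4.65 - 3.680·0.466667 = 2.933
Σt over all 3·9 pixels = 1909109/25500 ≈ 74.8670196
V = pitch²·Σt = 1.7²·1909109/25500 = 216.366

t(0,2)=2.933 V=216.366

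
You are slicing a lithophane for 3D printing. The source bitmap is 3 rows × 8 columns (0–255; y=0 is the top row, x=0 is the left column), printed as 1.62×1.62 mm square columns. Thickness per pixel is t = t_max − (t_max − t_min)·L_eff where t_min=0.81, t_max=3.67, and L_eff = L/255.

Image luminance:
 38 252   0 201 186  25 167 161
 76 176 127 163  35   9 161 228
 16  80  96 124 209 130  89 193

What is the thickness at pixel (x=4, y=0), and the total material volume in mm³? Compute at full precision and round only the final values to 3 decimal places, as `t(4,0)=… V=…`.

span = t_max - t_min = 3.67 - 0.81 = 2.860
L(4,0) = 186, L_eff = 186/255 = 0.729412
t(4,0) = 3.67 - 2.860·0.729412 = 1.584
Σt over all 3·8 pixels = 351157/6375 ≈ 55.0834510
V = pitch²·Σt = 1.62²·351157/6375 = 144.561

t(4,0)=1.584 V=144.561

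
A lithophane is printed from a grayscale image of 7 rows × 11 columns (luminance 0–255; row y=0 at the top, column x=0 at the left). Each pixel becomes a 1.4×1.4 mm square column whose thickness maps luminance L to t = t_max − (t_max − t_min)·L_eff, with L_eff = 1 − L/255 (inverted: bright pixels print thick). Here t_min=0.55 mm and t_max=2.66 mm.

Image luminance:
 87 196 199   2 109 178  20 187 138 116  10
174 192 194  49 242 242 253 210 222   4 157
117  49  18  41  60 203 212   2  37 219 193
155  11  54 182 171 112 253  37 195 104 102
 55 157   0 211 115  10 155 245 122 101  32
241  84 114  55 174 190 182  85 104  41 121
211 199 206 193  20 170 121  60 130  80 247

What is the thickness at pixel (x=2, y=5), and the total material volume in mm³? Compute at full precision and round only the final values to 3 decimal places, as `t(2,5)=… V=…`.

span = t_max - t_min = 2.66 - 0.55 = 2.110
L(2,5) = 114, L_eff = 1 - 114/255 = 0.552941 (inverted)
t(2,5) = 2.66 - 2.110·0.552941 = 1.493
Σt over all 7·11 pixels = 529509/4250 ≈ 124.5903529
V = pitch²·Σt = 1.4²·529509/4250 = 244.197

t(2,5)=1.493 V=244.197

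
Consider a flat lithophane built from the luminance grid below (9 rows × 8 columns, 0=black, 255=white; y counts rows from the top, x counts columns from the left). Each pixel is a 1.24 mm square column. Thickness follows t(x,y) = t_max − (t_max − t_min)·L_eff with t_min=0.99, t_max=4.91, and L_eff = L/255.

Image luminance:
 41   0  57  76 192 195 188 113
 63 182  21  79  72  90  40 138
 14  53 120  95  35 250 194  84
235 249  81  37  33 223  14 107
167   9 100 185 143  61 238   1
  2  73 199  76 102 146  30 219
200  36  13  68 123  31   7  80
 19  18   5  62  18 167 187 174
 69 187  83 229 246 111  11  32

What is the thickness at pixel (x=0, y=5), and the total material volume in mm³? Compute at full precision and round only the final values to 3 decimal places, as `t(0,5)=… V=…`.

t(0,5)=4.879 V=371.071

span = t_max - t_min = 4.91 - 0.99 = 3.920
L(0,5) = 2, L_eff = 2/255 = 0.007843
t(0,5) = 4.91 - 3.920·0.007843 = 4.879
Σt over all 9·8 pixels = 1538486/6375 ≈ 241.3311373
V = pitch²·Σt = 1.24²·1538486/6375 = 371.071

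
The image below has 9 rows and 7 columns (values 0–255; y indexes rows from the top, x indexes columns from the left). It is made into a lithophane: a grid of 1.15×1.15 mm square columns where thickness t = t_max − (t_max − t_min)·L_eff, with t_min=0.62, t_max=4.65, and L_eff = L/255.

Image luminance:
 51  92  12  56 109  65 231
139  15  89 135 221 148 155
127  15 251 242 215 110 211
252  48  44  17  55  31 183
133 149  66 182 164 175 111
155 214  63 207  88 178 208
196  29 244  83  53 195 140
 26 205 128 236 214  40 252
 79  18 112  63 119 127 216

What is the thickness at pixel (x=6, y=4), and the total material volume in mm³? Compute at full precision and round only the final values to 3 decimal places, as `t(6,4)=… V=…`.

t(6,4)=2.896 V=216.312

span = t_max - t_min = 4.65 - 0.62 = 4.030
L(6,4) = 111, L_eff = 111/255 = 0.435294
t(6,4) = 4.65 - 4.030·0.435294 = 2.896
Σt over all 9·7 pixels = 347572/2125 ≈ 163.5632941
V = pitch²·Σt = 1.15²·347572/2125 = 216.312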